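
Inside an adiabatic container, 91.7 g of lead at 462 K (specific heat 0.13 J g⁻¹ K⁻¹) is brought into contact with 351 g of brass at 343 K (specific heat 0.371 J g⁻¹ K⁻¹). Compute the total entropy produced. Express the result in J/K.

Energy balance: T_f = (m₁c₁T₁ + m₂c₂T₂)/(m₁c₁ + m₂c₂) = 352.98 K.
ΔS₁ = m₁c₁ ln(T_f/T₁) = 11.921 × ln(352.98/462) = -3.209 J/K.
ΔS₂ = m₂c₂ ln(T_f/T₂) = 130.221 × ln(352.98/343) = 3.735 J/K.
ΔS_total = -3.209 + 3.735 = 0.526 J/K.

ΔS_total = 0.526 J/K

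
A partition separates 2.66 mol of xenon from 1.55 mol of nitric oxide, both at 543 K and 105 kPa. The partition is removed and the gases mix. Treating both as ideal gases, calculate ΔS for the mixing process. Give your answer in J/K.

ΔS_mix = 23 J/K

Mole fractions: x_A = 2.66/4.21 = 0.632, x_B = 0.368.
ΔS_mix = −R(n_A ln x_A + n_B ln x_B) = −8.314 × (2.66 ln 0.632 + 1.55 ln 0.368) = 23 J/K.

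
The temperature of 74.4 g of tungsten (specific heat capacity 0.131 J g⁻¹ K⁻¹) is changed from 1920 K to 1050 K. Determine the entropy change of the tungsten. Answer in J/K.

ΔS = -5.88 J/K

ΔS = ∫dQ_rev/T = m c ln(T₂/T₁) = 74.4 × 0.131 × ln(1050/1920) = -5.88 J/K.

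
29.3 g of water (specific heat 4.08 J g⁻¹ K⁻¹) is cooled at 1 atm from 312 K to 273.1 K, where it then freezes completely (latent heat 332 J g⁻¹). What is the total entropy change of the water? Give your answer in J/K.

ΔS = -51.5 J/K

Cooling step: ΔS₁ = m c ln(T_tr/T_i) = 29.3 × 4.08 × ln(273.1/312) = -15.92 J/K.
Phase change: ΔS₂ = −mL/T_tr = −29.3 × 332 / 273.1 = -35.62 J/K.
ΔS_total = (-15.92) + (-35.62) = -51.5 J/K.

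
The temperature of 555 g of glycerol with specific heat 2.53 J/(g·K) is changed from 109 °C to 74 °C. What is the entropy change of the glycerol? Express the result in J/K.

In kelvin: T₁ = 382.15 K, T₂ = 347.15 K. ΔS = ∫dQ_rev/T = m c ln(T₂/T₁) = 555 × 2.53 × ln(347.15/382.15) = -135 J/K.

ΔS = -135 J/K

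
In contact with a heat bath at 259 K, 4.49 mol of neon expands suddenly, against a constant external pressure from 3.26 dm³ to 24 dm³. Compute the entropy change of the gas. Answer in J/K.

Entropy is a state function, so ΔS_gas depends only on the end states.
For an isothermal ideal gas ΔS_gas = nR ln(V₂/V₁) = 4.49 × 8.314 × ln(24/3.26) = 74.5 J/K.

ΔS_gas = 74.5 J/K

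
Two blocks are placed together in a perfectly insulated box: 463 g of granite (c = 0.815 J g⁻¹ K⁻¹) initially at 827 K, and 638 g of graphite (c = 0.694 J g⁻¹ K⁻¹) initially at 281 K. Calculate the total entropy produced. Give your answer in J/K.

ΔS_total = 116 J/K

Energy balance: T_f = (m₁c₁T₁ + m₂c₂T₂)/(m₁c₁ + m₂c₂) = 532.22 K.
ΔS₁ = m₁c₁ ln(T_f/T₁) = 377.345 × ln(532.22/827) = -166.3 J/K.
ΔS₂ = m₂c₂ ln(T_f/T₂) = 442.772 × ln(532.22/281) = 282.8 J/K.
ΔS_total = -166.3 + 282.8 = 116 J/K.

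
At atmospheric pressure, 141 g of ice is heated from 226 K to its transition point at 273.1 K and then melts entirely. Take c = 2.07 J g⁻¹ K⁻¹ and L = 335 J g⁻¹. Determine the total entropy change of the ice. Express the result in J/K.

ΔS = 228 J/K

Warming step: ΔS₁ = m c ln(T_tr/T_i) = 141 × 2.07 × ln(273.1/226) = 55.25 J/K.
Phase change: ΔS₂ = +mL/T_tr = 141 × 335 / 273.1 = 173 J/K.
ΔS_total = (55.25) + (173) = 228 J/K.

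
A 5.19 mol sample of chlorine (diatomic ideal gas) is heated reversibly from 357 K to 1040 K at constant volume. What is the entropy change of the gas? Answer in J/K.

At constant volume, ΔS = nC_V ln(T₂/T₁) with C_V = 5R/2 = 20.79 J mol⁻¹ K⁻¹.
ΔS = 5.19 × 20.79 × ln(1040/357) = 115 J/K.

ΔS = 115 J/K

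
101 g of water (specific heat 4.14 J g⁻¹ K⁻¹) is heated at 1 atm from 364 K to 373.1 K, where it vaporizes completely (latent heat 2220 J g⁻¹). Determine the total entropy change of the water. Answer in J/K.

ΔS = 611 J/K

Warming step: ΔS₁ = m c ln(T_tr/T_i) = 101 × 4.14 × ln(373.1/364) = 10.32 J/K.
Phase change: ΔS₂ = +mL/T_tr = 101 × 2220 / 373.1 = 601 J/K.
ΔS_total = (10.32) + (601) = 611 J/K.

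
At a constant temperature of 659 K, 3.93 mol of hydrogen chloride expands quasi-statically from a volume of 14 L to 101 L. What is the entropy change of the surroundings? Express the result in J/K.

For an isothermal ideal gas ΔS_gas = nR ln(V₂/V₁) = 3.93 × 8.314 × ln(101/14) = 64.6 J/K.
The process is reversible, so ΔS_surr = −ΔS_gas = -64.6 J/K and ΔS_universe = 0.

ΔS_surr = -64.6 J/K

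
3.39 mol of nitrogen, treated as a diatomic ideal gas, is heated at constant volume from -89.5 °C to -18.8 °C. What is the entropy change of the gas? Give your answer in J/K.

In kelvin: T₁ = 183.65 K, T₂ = 254.35 K. At constant volume, ΔS = nC_V ln(T₂/T₁) with C_V = 5R/2 = 20.79 J mol⁻¹ K⁻¹.
ΔS = 3.39 × 20.79 × ln(254.35/183.65) = 22.9 J/K.

ΔS = 22.9 J/K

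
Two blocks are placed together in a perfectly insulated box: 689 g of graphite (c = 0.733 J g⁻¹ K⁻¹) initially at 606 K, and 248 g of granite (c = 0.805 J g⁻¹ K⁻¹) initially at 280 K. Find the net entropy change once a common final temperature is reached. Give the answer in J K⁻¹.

Energy balance: T_f = (m₁c₁T₁ + m₂c₂T₂)/(m₁c₁ + m₂c₂) = 513.64 K.
ΔS₁ = m₁c₁ ln(T_f/T₁) = 505.037 × ln(513.64/606) = -83.51 J/K.
ΔS₂ = m₂c₂ ln(T_f/T₂) = 199.64 × ln(513.64/280) = 121.1 J/K.
ΔS_total = -83.51 + 121.1 = 37.6 J/K.

ΔS_total = 37.6 J/K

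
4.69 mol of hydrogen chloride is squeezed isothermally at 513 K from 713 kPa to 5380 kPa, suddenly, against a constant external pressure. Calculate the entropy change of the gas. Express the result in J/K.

Entropy is a state function, so ΔS_gas depends only on the end states.
For an isothermal ideal gas ΔS_gas = nR ln(P₁/P₂) = 4.69 × 8.314 × ln(713/5380) = -78.8 J/K.

ΔS_gas = -78.8 J/K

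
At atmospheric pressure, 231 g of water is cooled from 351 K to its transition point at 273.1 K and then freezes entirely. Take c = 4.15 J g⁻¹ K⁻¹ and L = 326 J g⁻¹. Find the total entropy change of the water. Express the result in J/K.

ΔS = -516 J/K

Cooling step: ΔS₁ = m c ln(T_tr/T_i) = 231 × 4.15 × ln(273.1/351) = -240.6 J/K.
Phase change: ΔS₂ = −mL/T_tr = −231 × 326 / 273.1 = -275.7 J/K.
ΔS_total = (-240.6) + (-275.7) = -516 J/K.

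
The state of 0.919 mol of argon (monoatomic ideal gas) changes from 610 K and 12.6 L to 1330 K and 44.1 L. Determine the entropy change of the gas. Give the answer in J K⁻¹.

ΔS = 18.5 J/K

Entropy is a state function: ΔS = nC_V ln(T₂/T₁) + nR ln(V₂/V₁), with C_V = 3R/2 = 12.47 J mol⁻¹ K⁻¹ for a monoatomic ideal gas.
ΔS = 0.919 × [12.47 × ln(1330/610) + 8.314 × ln(44.1/12.6)] = 18.5 J/K.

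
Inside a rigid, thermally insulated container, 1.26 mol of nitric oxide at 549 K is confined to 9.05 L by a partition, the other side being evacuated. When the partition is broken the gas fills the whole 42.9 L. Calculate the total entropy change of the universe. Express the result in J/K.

For an ideal gas in free expansion Q = 0 and W = 0, so T is unchanged.
Entropy is a state function; using a reversible isothermal path, ΔS_gas = nR ln(V₂/V₁) = 1.26 × 8.314 × ln(42.9/9.05) = 16.3 J/K.
The insulated surroundings exchange no heat, so ΔS_surr = 0 and ΔS_universe = ΔS_gas.

ΔS_universe = 16.3 J/K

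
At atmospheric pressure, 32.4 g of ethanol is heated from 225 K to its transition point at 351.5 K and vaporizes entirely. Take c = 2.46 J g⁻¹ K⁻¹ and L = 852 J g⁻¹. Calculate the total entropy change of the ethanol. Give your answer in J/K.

Warming step: ΔS₁ = m c ln(T_tr/T_i) = 32.4 × 2.46 × ln(351.5/225) = 35.56 J/K.
Phase change: ΔS₂ = +mL/T_tr = 32.4 × 852 / 351.5 = 78.53 J/K.
ΔS_total = (35.56) + (78.53) = 114 J/K.

ΔS = 114 J/K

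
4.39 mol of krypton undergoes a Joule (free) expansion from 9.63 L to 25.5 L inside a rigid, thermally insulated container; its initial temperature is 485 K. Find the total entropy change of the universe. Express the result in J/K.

No heat is exchanged and no work is done, so the ideal-gas temperature stays constant.
Entropy is a state function; using a reversible isothermal path, ΔS_gas = nR ln(V₂/V₁) = 4.39 × 8.314 × ln(25.5/9.63) = 35.5 J/K.
The insulated surroundings exchange no heat, so ΔS_surr = 0 and ΔS_universe = ΔS_gas.

ΔS_universe = 35.5 J/K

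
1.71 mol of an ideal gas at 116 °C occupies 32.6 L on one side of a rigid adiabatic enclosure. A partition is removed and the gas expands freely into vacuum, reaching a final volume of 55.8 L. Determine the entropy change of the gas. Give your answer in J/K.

No heat is exchanged and no work is done, so the ideal-gas temperature stays constant.
Entropy is a state function; using a reversible isothermal path, ΔS_gas = nR ln(V₂/V₁) = 1.71 × 8.314 × ln(55.8/32.6) = 7.64 J/K.

ΔS_gas = 7.64 J/K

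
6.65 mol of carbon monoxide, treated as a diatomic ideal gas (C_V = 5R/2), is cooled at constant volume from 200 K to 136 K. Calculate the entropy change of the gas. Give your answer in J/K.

At constant volume, ΔS = nC_V ln(T₂/T₁) with C_V = 5R/2 = 20.79 J mol⁻¹ K⁻¹.
ΔS = 6.65 × 20.79 × ln(136/200) = -53.3 J/K.

ΔS = -53.3 J/K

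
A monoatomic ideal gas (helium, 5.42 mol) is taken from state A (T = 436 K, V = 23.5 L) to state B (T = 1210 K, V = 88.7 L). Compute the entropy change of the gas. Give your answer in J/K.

Entropy is a state function: ΔS = nC_V ln(T₂/T₁) + nR ln(V₂/V₁), with C_V = 3R/2 = 12.47 J mol⁻¹ K⁻¹ for a monoatomic ideal gas.
ΔS = 5.42 × [12.47 × ln(1210/436) + 8.314 × ln(88.7/23.5)] = 129 J/K.

ΔS = 129 J/K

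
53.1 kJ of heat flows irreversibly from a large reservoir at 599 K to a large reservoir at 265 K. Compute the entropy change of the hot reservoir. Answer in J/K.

ΔS_hot = -88.6 J/K

The hot reservoir loses heat Q, so ΔS_hot = −Q/T_H = −53100/599 = -88.6 J/K.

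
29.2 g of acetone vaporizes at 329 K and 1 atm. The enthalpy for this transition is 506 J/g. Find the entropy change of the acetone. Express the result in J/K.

Heat absorbed by the substance: Q = mL = 29.2 × 506 = 14775.2 J.
At constant T, ΔS = Q_rev/T = 14775.2 / 329 = 44.9 J/K.

ΔS = 44.9 J/K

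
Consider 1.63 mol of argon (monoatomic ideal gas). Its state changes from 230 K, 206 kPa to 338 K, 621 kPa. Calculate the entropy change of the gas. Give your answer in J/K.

ΔS = -1.91 J/K

ΔS = nC_p ln(T₂/T₁) − nR ln(P₂/P₁), with C_p = 5R/2 = 20.79 J mol⁻¹ K⁻¹ for a monoatomic ideal gas.
ΔS = 1.63 × [20.79 × ln(338/230) − 8.314 × ln(621/206)] = -1.91 J/K.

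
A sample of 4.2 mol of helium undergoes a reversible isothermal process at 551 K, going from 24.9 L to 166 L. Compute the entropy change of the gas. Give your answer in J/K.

For an isothermal ideal gas ΔS_gas = nR ln(V₂/V₁) = 4.2 × 8.314 × ln(166/24.9) = 66.2 J/K.

ΔS_gas = 66.2 J/K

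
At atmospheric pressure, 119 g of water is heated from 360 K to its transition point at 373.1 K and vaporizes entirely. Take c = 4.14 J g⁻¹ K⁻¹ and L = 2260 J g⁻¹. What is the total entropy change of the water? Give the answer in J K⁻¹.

ΔS = 738 J/K

Warming step: ΔS₁ = m c ln(T_tr/T_i) = 119 × 4.14 × ln(373.1/360) = 17.61 J/K.
Phase change: ΔS₂ = +mL/T_tr = 119 × 2260 / 373.1 = 720.8 J/K.
ΔS_total = (17.61) + (720.8) = 738 J/K.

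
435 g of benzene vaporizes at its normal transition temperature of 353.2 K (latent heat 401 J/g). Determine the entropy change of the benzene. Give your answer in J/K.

Heat absorbed by the substance: Q = mL = 435 × 401 = 174435 J.
At constant T, ΔS = Q_rev/T = 174435 / 353.2 = 494 J/K.

ΔS = 494 J/K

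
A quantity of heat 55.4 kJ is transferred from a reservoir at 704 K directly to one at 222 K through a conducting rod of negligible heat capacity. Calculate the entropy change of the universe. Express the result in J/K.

ΔS_hot = −Q/T_H = −55400/704 = -78.69 J/K and ΔS_cold = +Q/T_C = 55400/222 = 249.5 J/K.
ΔS_total = -78.69 + 249.5 = 171 J/K, positive as the second law requires.

ΔS_total = 171 J/K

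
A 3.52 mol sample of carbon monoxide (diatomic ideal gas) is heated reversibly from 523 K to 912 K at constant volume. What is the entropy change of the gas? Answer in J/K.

ΔS = 40.7 J/K

At constant volume, ΔS = nC_V ln(T₂/T₁) with C_V = 5R/2 = 20.79 J mol⁻¹ K⁻¹.
ΔS = 3.52 × 20.79 × ln(912/523) = 40.7 J/K.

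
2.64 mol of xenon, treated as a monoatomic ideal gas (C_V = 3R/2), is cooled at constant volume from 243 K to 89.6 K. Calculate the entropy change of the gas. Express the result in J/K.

At constant volume, ΔS = nC_V ln(T₂/T₁) with C_V = 3R/2 = 12.47 J mol⁻¹ K⁻¹.
ΔS = 2.64 × 12.47 × ln(89.6/243) = -32.8 J/K.

ΔS = -32.8 J/K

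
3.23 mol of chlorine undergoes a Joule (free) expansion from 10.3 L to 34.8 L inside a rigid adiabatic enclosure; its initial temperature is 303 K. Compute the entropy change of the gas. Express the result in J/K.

For an ideal gas in free expansion Q = 0 and W = 0, so T is unchanged.
Entropy is a state function; using a reversible isothermal path, ΔS_gas = nR ln(V₂/V₁) = 3.23 × 8.314 × ln(34.8/10.3) = 32.7 J/K.

ΔS_gas = 32.7 J/K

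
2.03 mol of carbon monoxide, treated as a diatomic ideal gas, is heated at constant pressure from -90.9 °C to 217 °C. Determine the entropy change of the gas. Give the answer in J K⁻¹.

In kelvin: T₁ = 182.25 K, T₂ = 490.15 K. At constant pressure, ΔS = nC_p ln(T₂/T₁) with C_p = 7R/2 = 29.1 J mol⁻¹ K⁻¹.
ΔS = 2.03 × 29.1 × ln(490.15/182.25) = 58.4 J/K.

ΔS = 58.4 J/K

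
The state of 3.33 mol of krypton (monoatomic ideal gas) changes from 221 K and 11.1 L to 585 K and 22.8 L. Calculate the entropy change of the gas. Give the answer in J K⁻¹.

Entropy is a state function: ΔS = nC_V ln(T₂/T₁) + nR ln(V₂/V₁), with C_V = 3R/2 = 12.47 J mol⁻¹ K⁻¹ for a monoatomic ideal gas.
ΔS = 3.33 × [12.47 × ln(585/221) + 8.314 × ln(22.8/11.1)] = 60.4 J/K.

ΔS = 60.4 J/K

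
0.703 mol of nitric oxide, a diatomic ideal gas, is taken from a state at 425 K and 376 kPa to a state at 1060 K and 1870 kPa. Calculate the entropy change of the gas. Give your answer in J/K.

ΔS = nC_p ln(T₂/T₁) − nR ln(P₂/P₁), with C_p = 7R/2 = 29.1 J mol⁻¹ K⁻¹ for a diatomic ideal gas.
ΔS = 0.703 × [29.1 × ln(1060/425) − 8.314 × ln(1870/376)] = 9.32 J/K.

ΔS = 9.32 J/K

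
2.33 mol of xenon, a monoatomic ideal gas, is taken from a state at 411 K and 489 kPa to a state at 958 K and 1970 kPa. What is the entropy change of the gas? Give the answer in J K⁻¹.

ΔS = nC_p ln(T₂/T₁) − nR ln(P₂/P₁), with C_p = 5R/2 = 20.79 J mol⁻¹ K⁻¹ for a monoatomic ideal gas.
ΔS = 2.33 × [20.79 × ln(958/411) − 8.314 × ln(1970/489)] = 14 J/K.

ΔS = 14 J/K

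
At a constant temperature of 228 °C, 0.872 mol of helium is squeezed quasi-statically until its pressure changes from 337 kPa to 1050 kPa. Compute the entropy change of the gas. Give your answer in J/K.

ΔS_gas = -8.24 J/K

For an isothermal ideal gas ΔS_gas = nR ln(P₁/P₂) = 0.872 × 8.314 × ln(337/1050) = -8.24 J/K.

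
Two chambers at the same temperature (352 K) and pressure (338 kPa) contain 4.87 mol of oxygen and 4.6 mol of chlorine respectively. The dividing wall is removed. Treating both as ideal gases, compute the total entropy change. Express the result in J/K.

ΔS_mix = 54.5 J/K

Mole fractions: x_A = 4.87/9.47 = 0.514, x_B = 0.486.
ΔS_mix = −R(n_A ln x_A + n_B ln x_B) = −8.314 × (4.87 ln 0.514 + 4.6 ln 0.486) = 54.5 J/K.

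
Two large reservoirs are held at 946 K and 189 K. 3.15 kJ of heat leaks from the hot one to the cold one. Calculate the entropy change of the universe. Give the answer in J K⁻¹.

ΔS_hot = −Q/T_H = −3150/946 = -3.33 J/K and ΔS_cold = +Q/T_C = 3150/189 = 16.67 J/K.
ΔS_total = -3.33 + 16.67 = 13.3 J/K, positive as the second law requires.

ΔS_total = 13.3 J/K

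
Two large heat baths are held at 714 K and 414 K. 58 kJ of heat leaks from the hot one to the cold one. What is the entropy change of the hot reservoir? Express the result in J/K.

ΔS_hot = -81.2 J/K

The hot reservoir loses heat Q, so ΔS_hot = −Q/T_H = −58000/714 = -81.2 J/K.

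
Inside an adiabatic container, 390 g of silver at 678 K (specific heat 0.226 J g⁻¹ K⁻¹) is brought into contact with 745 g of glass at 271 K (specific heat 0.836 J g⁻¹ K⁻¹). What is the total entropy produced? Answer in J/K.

Energy balance: T_f = (m₁c₁T₁ + m₂c₂T₂)/(m₁c₁ + m₂c₂) = 321.46 K.
ΔS₁ = m₁c₁ ln(T_f/T₁) = 88.14 × ln(321.46/678) = -65.777 J/K.
ΔS₂ = m₂c₂ ln(T_f/T₂) = 622.82 × ln(321.46/271) = 106.34 J/K.
ΔS_total = -65.777 + 106.34 = 40.6 J/K.

ΔS_total = 40.6 J/K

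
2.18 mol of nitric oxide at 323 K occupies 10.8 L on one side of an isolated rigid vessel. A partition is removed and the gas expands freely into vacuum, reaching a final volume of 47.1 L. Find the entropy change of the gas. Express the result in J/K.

For an ideal gas in free expansion Q = 0 and W = 0, so T is unchanged.
Entropy is a state function; using a reversible isothermal path, ΔS_gas = nR ln(V₂/V₁) = 2.18 × 8.314 × ln(47.1/10.8) = 26.7 J/K.

ΔS_gas = 26.7 J/K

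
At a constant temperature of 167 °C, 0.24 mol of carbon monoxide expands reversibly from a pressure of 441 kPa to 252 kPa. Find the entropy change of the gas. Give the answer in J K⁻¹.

ΔS_gas = 1.12 J/K

For an isothermal ideal gas ΔS_gas = nR ln(P₁/P₂) = 0.24 × 8.314 × ln(441/252) = 1.12 J/K.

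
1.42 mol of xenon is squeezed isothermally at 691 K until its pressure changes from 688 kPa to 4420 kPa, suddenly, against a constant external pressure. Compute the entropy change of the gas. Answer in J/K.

Entropy is a state function, so ΔS_gas depends only on the end states.
For an isothermal ideal gas ΔS_gas = nR ln(P₁/P₂) = 1.42 × 8.314 × ln(688/4420) = -22 J/K.

ΔS_gas = -22 J/K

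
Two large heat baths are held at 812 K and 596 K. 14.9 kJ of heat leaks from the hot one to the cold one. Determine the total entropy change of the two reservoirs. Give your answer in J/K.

ΔS_total = 6.65 J/K

ΔS_hot = −Q/T_H = −14900/812 = -18.35 J/K and ΔS_cold = +Q/T_C = 14900/596 = 25 J/K.
ΔS_total = -18.35 + 25 = 6.65 J/K, positive as the second law requires.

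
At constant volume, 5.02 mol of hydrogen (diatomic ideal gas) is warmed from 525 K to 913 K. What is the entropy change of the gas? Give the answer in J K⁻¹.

ΔS = 57.7 J/K

At constant volume, ΔS = nC_V ln(T₂/T₁) with C_V = 5R/2 = 20.79 J mol⁻¹ K⁻¹.
ΔS = 5.02 × 20.79 × ln(913/525) = 57.7 J/K.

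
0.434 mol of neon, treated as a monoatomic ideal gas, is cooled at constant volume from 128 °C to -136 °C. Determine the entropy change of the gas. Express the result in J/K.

In kelvin: T₁ = 401.15 K, T₂ = 137.15 K. At constant volume, ΔS = nC_V ln(T₂/T₁) with C_V = 3R/2 = 12.47 J mol⁻¹ K⁻¹.
ΔS = 0.434 × 12.47 × ln(137.15/401.15) = -5.81 J/K.

ΔS = -5.81 J/K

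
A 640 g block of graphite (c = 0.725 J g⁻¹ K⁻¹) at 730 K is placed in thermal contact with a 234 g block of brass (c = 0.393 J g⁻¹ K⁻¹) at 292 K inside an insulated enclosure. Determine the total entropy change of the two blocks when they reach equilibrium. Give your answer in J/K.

ΔS_total = 26.2 J/K

Energy balance: T_f = (m₁c₁T₁ + m₂c₂T₂)/(m₁c₁ + m₂c₂) = 657.55 K.
ΔS₁ = m₁c₁ ln(T_f/T₁) = 464 × ln(657.55/730) = -48.5 J/K.
ΔS₂ = m₂c₂ ln(T_f/T₂) = 91.962 × ln(657.55/292) = 74.65 J/K.
ΔS_total = -48.5 + 74.65 = 26.2 J/K.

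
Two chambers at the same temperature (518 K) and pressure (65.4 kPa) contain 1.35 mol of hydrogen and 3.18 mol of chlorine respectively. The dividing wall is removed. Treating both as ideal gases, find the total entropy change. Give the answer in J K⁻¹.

ΔS_mix = 22.9 J/K

Mole fractions: x_A = 1.35/4.53 = 0.298, x_B = 0.702.
ΔS_mix = −R(n_A ln x_A + n_B ln x_B) = −8.314 × (1.35 ln 0.298 + 3.18 ln 0.702) = 22.9 J/K.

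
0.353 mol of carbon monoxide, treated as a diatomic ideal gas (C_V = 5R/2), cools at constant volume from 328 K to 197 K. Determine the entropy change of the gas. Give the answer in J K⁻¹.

ΔS = -3.74 J/K

At constant volume, ΔS = nC_V ln(T₂/T₁) with C_V = 5R/2 = 20.79 J mol⁻¹ K⁻¹.
ΔS = 0.353 × 20.79 × ln(197/328) = -3.74 J/K.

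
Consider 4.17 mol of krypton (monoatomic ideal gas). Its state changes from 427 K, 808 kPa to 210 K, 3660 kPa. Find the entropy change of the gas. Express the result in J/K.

ΔS = nC_p ln(T₂/T₁) − nR ln(P₂/P₁), with C_p = 5R/2 = 20.79 J mol⁻¹ K⁻¹ for a monoatomic ideal gas.
ΔS = 4.17 × [20.79 × ln(210/427) − 8.314 × ln(3660/808)] = -114 J/K.

ΔS = -114 J/K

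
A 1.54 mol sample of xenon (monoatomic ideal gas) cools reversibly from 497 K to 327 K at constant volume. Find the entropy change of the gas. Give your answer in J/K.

ΔS = -8.04 J/K

At constant volume, ΔS = nC_V ln(T₂/T₁) with C_V = 3R/2 = 12.47 J mol⁻¹ K⁻¹.
ΔS = 1.54 × 12.47 × ln(327/497) = -8.04 J/K.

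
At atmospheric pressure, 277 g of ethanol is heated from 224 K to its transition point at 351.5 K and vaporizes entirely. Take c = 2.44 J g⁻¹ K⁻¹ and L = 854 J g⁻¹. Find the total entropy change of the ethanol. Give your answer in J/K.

Warming step: ΔS₁ = m c ln(T_tr/T_i) = 277 × 2.44 × ln(351.5/224) = 304.5 J/K.
Phase change: ΔS₂ = +mL/T_tr = 277 × 854 / 351.5 = 673 J/K.
ΔS_total = (304.5) + (673) = 978 J/K.

ΔS = 978 J/K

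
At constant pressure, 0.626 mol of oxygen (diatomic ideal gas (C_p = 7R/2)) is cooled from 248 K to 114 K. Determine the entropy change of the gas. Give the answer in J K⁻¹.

ΔS = -14.2 J/K

At constant pressure, ΔS = nC_p ln(T₂/T₁) with C_p = 7R/2 = 29.1 J mol⁻¹ K⁻¹.
ΔS = 0.626 × 29.1 × ln(114/248) = -14.2 J/K.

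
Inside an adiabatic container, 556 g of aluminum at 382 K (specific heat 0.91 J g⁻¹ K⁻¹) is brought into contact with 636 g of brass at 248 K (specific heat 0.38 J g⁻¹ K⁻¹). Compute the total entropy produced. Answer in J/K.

ΔS_total = 14.4 J/K

Energy balance: T_f = (m₁c₁T₁ + m₂c₂T₂)/(m₁c₁ + m₂c₂) = 338.68 K.
ΔS₁ = m₁c₁ ln(T_f/T₁) = 505.96 × ln(338.68/382) = -60.89 J/K.
ΔS₂ = m₂c₂ ln(T_f/T₂) = 241.68 × ln(338.68/248) = 75.32 J/K.
ΔS_total = -60.89 + 75.32 = 14.4 J/K.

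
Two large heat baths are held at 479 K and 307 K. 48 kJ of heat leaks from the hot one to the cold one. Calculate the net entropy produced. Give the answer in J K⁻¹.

ΔS_hot = −Q/T_H = −48000/479 = -100.21 J/K and ΔS_cold = +Q/T_C = 48000/307 = 156.35 J/K.
ΔS_total = -100.21 + 156.35 = 56.1 J/K, positive as the second law requires.

ΔS_total = 56.1 J/K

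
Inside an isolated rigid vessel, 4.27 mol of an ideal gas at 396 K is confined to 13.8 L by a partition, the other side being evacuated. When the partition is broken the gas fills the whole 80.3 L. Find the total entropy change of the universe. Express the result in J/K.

No heat is exchanged and no work is done, so the ideal-gas temperature stays constant.
Entropy is a state function; using a reversible isothermal path, ΔS_gas = nR ln(V₂/V₁) = 4.27 × 8.314 × ln(80.3/13.8) = 62.5 J/K.
The insulated surroundings exchange no heat, so ΔS_surr = 0 and ΔS_universe = ΔS_gas.

ΔS_universe = 62.5 J/K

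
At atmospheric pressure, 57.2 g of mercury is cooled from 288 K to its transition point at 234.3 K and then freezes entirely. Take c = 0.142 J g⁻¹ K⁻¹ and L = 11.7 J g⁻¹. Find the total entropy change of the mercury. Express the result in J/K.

Cooling step: ΔS₁ = m c ln(T_tr/T_i) = 57.2 × 0.142 × ln(234.3/288) = -1.676 J/K.
Phase change: ΔS₂ = −mL/T_tr = −57.2 × 11.7 / 234.3 = -2.856 J/K.
ΔS_total = (-1.676) + (-2.856) = -4.53 J/K.

ΔS = -4.53 J/K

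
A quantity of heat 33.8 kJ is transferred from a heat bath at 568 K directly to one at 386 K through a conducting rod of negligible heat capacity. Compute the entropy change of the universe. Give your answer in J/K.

ΔS_total = 28.1 J/K

ΔS_hot = −Q/T_H = −33800/568 = -59.51 J/K and ΔS_cold = +Q/T_C = 33800/386 = 87.56 J/K.
ΔS_total = -59.51 + 87.56 = 28.1 J/K, positive as the second law requires.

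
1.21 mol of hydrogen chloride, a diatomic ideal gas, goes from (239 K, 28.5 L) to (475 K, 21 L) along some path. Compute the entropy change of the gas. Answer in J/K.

ΔS = 14.2 J/K

Entropy is a state function: ΔS = nC_V ln(T₂/T₁) + nR ln(V₂/V₁), with C_V = 5R/2 = 20.79 J mol⁻¹ K⁻¹ for a diatomic ideal gas.
ΔS = 1.21 × [20.79 × ln(475/239) + 8.314 × ln(21/28.5)] = 14.2 J/K.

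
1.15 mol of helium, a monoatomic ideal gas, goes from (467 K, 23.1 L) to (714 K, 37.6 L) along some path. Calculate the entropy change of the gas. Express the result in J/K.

Entropy is a state function: ΔS = nC_V ln(T₂/T₁) + nR ln(V₂/V₁), with C_V = 3R/2 = 12.47 J mol⁻¹ K⁻¹ for a monoatomic ideal gas.
ΔS = 1.15 × [12.47 × ln(714/467) + 8.314 × ln(37.6/23.1)] = 10.7 J/K.

ΔS = 10.7 J/K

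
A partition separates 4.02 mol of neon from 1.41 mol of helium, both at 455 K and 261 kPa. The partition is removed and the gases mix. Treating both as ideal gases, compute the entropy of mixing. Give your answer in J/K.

ΔS_mix = 25.9 J/K

Mole fractions: x_A = 4.02/5.43 = 0.74, x_B = 0.26.
ΔS_mix = −R(n_A ln x_A + n_B ln x_B) = −8.314 × (4.02 ln 0.74 + 1.41 ln 0.26) = 25.9 J/K.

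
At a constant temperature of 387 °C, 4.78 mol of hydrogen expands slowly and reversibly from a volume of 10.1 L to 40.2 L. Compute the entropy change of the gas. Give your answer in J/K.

ΔS_gas = 54.9 J/K

For an isothermal ideal gas ΔS_gas = nR ln(V₂/V₁) = 4.78 × 8.314 × ln(40.2/10.1) = 54.9 J/K.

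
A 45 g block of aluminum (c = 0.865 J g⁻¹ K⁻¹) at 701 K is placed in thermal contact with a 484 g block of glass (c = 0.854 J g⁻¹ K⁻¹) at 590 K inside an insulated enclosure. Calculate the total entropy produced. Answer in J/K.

Energy balance: T_f = (m₁c₁T₁ + m₂c₂T₂)/(m₁c₁ + m₂c₂) = 599.55 K.
ΔS₁ = m₁c₁ ln(T_f/T₁) = 38.925 × ln(599.55/701) = -6.085 J/K.
ΔS₂ = m₂c₂ ln(T_f/T₂) = 413.336 × ln(599.55/590) = 6.639 J/K.
ΔS_total = -6.085 + 6.639 = 0.554 J/K.

ΔS_total = 0.554 J/K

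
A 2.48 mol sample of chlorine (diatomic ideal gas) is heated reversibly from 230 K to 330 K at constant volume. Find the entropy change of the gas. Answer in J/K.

ΔS = 18.6 J/K

At constant volume, ΔS = nC_V ln(T₂/T₁) with C_V = 5R/2 = 20.79 J mol⁻¹ K⁻¹.
ΔS = 2.48 × 20.79 × ln(330/230) = 18.6 J/K.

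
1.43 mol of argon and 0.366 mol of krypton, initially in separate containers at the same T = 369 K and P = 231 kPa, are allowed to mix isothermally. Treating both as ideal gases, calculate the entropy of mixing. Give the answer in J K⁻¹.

Mole fractions: x_A = 1.43/1.8 = 0.796, x_B = 0.204.
ΔS_mix = −R(n_A ln x_A + n_B ln x_B) = −8.314 × (1.43 ln 0.796 + 0.366 ln 0.204) = 7.55 J/K.

ΔS_mix = 7.55 J/K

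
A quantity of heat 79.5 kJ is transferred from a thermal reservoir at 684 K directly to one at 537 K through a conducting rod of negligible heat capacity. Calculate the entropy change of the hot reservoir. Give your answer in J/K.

The hot reservoir loses heat Q, so ΔS_hot = −Q/T_H = −79500/684 = -116 J/K.

ΔS_hot = -116 J/K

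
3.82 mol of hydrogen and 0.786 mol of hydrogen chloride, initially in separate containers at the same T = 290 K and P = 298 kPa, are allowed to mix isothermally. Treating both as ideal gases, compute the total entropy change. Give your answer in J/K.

ΔS_mix = 17.5 J/K

Mole fractions: x_A = 3.82/4.61 = 0.829, x_B = 0.171.
ΔS_mix = −R(n_A ln x_A + n_B ln x_B) = −8.314 × (3.82 ln 0.829 + 0.786 ln 0.171) = 17.5 J/K.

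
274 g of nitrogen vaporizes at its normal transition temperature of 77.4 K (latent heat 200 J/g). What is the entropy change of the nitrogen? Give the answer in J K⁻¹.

Heat absorbed by the substance: Q = mL = 274 × 200 = 54800 J.
At constant T, ΔS = Q_rev/T = 54800 / 77.4 = 708 J/K.

ΔS = 708 J/K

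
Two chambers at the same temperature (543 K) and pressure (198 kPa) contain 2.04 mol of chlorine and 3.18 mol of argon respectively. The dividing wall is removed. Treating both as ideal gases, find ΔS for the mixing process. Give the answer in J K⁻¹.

ΔS_mix = 29 J/K

Mole fractions: x_A = 2.04/5.22 = 0.391, x_B = 0.609.
ΔS_mix = −R(n_A ln x_A + n_B ln x_B) = −8.314 × (2.04 ln 0.391 + 3.18 ln 0.609) = 29 J/K.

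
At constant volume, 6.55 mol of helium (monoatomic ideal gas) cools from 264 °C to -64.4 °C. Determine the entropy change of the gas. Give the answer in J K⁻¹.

ΔS = -77.2 J/K

In kelvin: T₁ = 537.15 K, T₂ = 208.75 K. At constant volume, ΔS = nC_V ln(T₂/T₁) with C_V = 3R/2 = 12.47 J mol⁻¹ K⁻¹.
ΔS = 6.55 × 12.47 × ln(208.75/537.15) = -77.2 J/K.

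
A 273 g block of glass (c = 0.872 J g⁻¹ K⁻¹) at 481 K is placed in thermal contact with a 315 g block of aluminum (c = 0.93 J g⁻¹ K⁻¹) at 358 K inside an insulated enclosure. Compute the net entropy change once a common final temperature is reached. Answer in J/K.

ΔS_total = 5.77 J/K

Energy balance: T_f = (m₁c₁T₁ + m₂c₂T₂)/(m₁c₁ + m₂c₂) = 413.14 K.
ΔS₁ = m₁c₁ ln(T_f/T₁) = 238.056 × ln(413.14/481) = -36.2 J/K.
ΔS₂ = m₂c₂ ln(T_f/T₂) = 292.95 × ln(413.14/358) = 41.97 J/K.
ΔS_total = -36.2 + 41.97 = 5.77 J/K.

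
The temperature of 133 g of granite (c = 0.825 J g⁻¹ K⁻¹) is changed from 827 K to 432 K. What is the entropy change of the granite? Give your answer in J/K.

ΔS = ∫dQ_rev/T = m c ln(T₂/T₁) = 133 × 0.825 × ln(432/827) = -71.3 J/K.

ΔS = -71.3 J/K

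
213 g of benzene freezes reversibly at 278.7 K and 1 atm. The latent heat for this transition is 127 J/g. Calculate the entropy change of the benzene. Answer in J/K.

ΔS = -97.1 J/K

Heat released by the substance: Q = −mL = −213 × 127 = −27051 J.
At constant T, ΔS = Q_rev/T = −27051 / 278.7 = -97.1 J/K.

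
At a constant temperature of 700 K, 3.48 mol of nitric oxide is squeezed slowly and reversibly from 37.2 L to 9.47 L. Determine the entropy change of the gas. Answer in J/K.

ΔS_gas = -39.6 J/K

For an isothermal ideal gas ΔS_gas = nR ln(V₂/V₁) = 3.48 × 8.314 × ln(9.47/37.2) = -39.6 J/K.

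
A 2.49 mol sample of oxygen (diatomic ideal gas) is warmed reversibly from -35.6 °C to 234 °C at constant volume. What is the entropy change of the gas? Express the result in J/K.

ΔS = 39.3 J/K

In kelvin: T₁ = 237.55 K, T₂ = 507.15 K. At constant volume, ΔS = nC_V ln(T₂/T₁) with C_V = 5R/2 = 20.79 J mol⁻¹ K⁻¹.
ΔS = 2.49 × 20.79 × ln(507.15/237.55) = 39.3 J/K.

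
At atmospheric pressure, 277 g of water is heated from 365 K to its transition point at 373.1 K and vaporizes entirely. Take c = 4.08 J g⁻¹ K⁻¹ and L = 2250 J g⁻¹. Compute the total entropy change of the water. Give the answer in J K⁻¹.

ΔS = 1700 J/K

Warming step: ΔS₁ = m c ln(T_tr/T_i) = 277 × 4.08 × ln(373.1/365) = 24.806 J/K.
Phase change: ΔS₂ = +mL/T_tr = 277 × 2250 / 373.1 = 1670.5 J/K.
ΔS_total = (24.806) + (1670.5) = 1700 J/K.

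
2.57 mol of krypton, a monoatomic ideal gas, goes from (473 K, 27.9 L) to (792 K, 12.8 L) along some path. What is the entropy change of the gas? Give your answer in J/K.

Entropy is a state function: ΔS = nC_V ln(T₂/T₁) + nR ln(V₂/V₁), with C_V = 3R/2 = 12.47 J mol⁻¹ K⁻¹ for a monoatomic ideal gas.
ΔS = 2.57 × [12.47 × ln(792/473) + 8.314 × ln(12.8/27.9)] = -0.128 J/K.

ΔS = -0.128 J/K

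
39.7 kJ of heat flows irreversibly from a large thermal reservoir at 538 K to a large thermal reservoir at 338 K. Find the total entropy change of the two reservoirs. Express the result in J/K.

ΔS_hot = −Q/T_H = −39700/538 = -73.79 J/K and ΔS_cold = +Q/T_C = 39700/338 = 117.5 J/K.
ΔS_total = -73.79 + 117.5 = 43.7 J/K, positive as the second law requires.

ΔS_total = 43.7 J/K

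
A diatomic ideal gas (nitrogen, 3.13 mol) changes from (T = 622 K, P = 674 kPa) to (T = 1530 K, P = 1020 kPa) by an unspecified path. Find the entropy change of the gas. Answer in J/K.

ΔS = nC_p ln(T₂/T₁) − nR ln(P₂/P₁), with C_p = 7R/2 = 29.1 J mol⁻¹ K⁻¹ for a diatomic ideal gas.
ΔS = 3.13 × [29.1 × ln(1530/622) − 8.314 × ln(1020/674)] = 71.2 J/K.

ΔS = 71.2 J/K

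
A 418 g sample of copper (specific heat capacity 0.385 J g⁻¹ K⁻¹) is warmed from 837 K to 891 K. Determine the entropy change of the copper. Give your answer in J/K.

ΔS = 10.1 J/K

ΔS = ∫dQ_rev/T = m c ln(T₂/T₁) = 418 × 0.385 × ln(891/837) = 10.1 J/K.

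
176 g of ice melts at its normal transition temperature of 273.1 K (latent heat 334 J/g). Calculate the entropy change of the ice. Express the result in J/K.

ΔS = 215 J/K

Heat absorbed by the substance: Q = mL = 176 × 334 = 58784 J.
At constant T, ΔS = Q_rev/T = 58784 / 273.1 = 215 J/K.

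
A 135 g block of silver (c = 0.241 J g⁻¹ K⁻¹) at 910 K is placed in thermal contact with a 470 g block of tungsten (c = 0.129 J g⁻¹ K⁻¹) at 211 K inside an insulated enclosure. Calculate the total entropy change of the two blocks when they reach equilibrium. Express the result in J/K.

Energy balance: T_f = (m₁c₁T₁ + m₂c₂T₂)/(m₁c₁ + m₂c₂) = 455.1 K.
ΔS₁ = m₁c₁ ln(T_f/T₁) = 32.535 × ln(455.1/910) = -22.54 J/K.
ΔS₂ = m₂c₂ ln(T_f/T₂) = 60.63 × ln(455.1/211) = 46.6 J/K.
ΔS_total = -22.54 + 46.6 = 24.1 J/K.

ΔS_total = 24.1 J/K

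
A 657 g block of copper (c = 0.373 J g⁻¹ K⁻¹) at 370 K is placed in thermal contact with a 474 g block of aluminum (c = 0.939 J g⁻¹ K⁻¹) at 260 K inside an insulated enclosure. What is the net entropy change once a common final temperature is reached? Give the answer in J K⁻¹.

ΔS_total = 10.1 J/K

Energy balance: T_f = (m₁c₁T₁ + m₂c₂T₂)/(m₁c₁ + m₂c₂) = 299.06 K.
ΔS₁ = m₁c₁ ln(T_f/T₁) = 245.061 × ln(299.06/370) = -52.16 J/K.
ΔS₂ = m₂c₂ ln(T_f/T₂) = 445.086 × ln(299.06/260) = 62.29 J/K.
ΔS_total = -52.16 + 62.29 = 10.1 J/K.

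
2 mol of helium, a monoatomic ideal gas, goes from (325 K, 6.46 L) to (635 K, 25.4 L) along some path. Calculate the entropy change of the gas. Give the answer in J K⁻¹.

ΔS = 39.5 J/K

Entropy is a state function: ΔS = nC_V ln(T₂/T₁) + nR ln(V₂/V₁), with C_V = 3R/2 = 12.47 J mol⁻¹ K⁻¹ for a monoatomic ideal gas.
ΔS = 2 × [12.47 × ln(635/325) + 8.314 × ln(25.4/6.46)] = 39.5 J/K.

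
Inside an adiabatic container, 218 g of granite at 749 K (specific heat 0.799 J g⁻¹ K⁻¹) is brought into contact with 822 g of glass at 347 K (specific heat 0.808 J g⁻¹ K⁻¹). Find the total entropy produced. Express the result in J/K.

ΔS_total = 46.8 J/K

Energy balance: T_f = (m₁c₁T₁ + m₂c₂T₂)/(m₁c₁ + m₂c₂) = 430.52 K.
ΔS₁ = m₁c₁ ln(T_f/T₁) = 174.182 × ln(430.52/749) = -96.452 J/K.
ΔS₂ = m₂c₂ ln(T_f/T₂) = 664.176 × ln(430.52/347) = 143.24 J/K.
ΔS_total = -96.452 + 143.24 = 46.8 J/K.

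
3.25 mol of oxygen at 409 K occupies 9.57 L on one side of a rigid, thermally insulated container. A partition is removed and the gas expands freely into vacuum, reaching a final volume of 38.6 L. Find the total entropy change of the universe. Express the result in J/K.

ΔS_universe = 37.7 J/K

For an ideal gas in free expansion Q = 0 and W = 0, so T is unchanged.
Entropy is a state function; using a reversible isothermal path, ΔS_gas = nR ln(V₂/V₁) = 3.25 × 8.314 × ln(38.6/9.57) = 37.7 J/K.
The insulated surroundings exchange no heat, so ΔS_surr = 0 and ΔS_universe = ΔS_gas.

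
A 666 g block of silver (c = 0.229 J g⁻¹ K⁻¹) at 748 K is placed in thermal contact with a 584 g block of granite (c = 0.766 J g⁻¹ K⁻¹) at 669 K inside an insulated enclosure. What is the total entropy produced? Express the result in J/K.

ΔS_total = 0.721 J/K

Energy balance: T_f = (m₁c₁T₁ + m₂c₂T₂)/(m₁c₁ + m₂c₂) = 689.09 K.
ΔS₁ = m₁c₁ ln(T_f/T₁) = 152.514 × ln(689.09/748) = -12.512 J/K.
ΔS₂ = m₂c₂ ln(T_f/T₂) = 447.344 × ln(689.09/669) = 13.233 J/K.
ΔS_total = -12.512 + 13.233 = 0.721 J/K.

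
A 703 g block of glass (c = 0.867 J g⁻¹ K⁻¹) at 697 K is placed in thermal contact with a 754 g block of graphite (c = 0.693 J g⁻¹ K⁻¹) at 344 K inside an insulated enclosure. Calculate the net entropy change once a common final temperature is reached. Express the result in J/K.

ΔS_total = 67.5 J/K

Energy balance: T_f = (m₁c₁T₁ + m₂c₂T₂)/(m₁c₁ + m₂c₂) = 534.06 K.
ΔS₁ = m₁c₁ ln(T_f/T₁) = 609.501 × ln(534.06/697) = -162.3 J/K.
ΔS₂ = m₂c₂ ln(T_f/T₂) = 522.522 × ln(534.06/344) = 229.8 J/K.
ΔS_total = -162.3 + 229.8 = 67.5 J/K.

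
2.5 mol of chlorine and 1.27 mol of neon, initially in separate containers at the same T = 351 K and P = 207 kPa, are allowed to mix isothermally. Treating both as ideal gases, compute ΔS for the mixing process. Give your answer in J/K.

ΔS_mix = 20 J/K

Mole fractions: x_A = 2.5/3.77 = 0.663, x_B = 0.337.
ΔS_mix = −R(n_A ln x_A + n_B ln x_B) = −8.314 × (2.5 ln 0.663 + 1.27 ln 0.337) = 20 J/K.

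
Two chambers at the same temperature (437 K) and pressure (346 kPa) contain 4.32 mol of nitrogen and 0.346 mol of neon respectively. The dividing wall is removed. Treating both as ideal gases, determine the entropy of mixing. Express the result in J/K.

ΔS_mix = 10.3 J/K

Mole fractions: x_A = 4.32/4.67 = 0.926, x_B = 0.0742.
ΔS_mix = −R(n_A ln x_A + n_B ln x_B) = −8.314 × (4.32 ln 0.926 + 0.346 ln 0.0742) = 10.3 J/K.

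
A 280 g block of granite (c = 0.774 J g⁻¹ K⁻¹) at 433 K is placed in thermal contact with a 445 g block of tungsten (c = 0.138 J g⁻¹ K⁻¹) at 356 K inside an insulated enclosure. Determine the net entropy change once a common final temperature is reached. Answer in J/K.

ΔS_total = 0.884 J/K

Energy balance: T_f = (m₁c₁T₁ + m₂c₂T₂)/(m₁c₁ + m₂c₂) = 416 K.
ΔS₁ = m₁c₁ ln(T_f/T₁) = 216.72 × ln(416/433) = -8.681 J/K.
ΔS₂ = m₂c₂ ln(T_f/T₂) = 61.41 × ln(416/356) = 9.565 J/K.
ΔS_total = -8.681 + 9.565 = 0.884 J/K.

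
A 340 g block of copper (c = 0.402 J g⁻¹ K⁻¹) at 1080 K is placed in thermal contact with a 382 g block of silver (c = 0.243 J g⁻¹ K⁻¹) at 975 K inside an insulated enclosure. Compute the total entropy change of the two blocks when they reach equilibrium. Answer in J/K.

Energy balance: T_f = (m₁c₁T₁ + m₂c₂T₂)/(m₁c₁ + m₂c₂) = 1037.5 K.
ΔS₁ = m₁c₁ ln(T_f/T₁) = 136.68 × ln(1037.5/1080) = -5.483 J/K.
ΔS₂ = m₂c₂ ln(T_f/T₂) = 92.826 × ln(1037.5/975) = 5.77 J/K.
ΔS_total = -5.483 + 5.77 = 0.287 J/K.

ΔS_total = 0.287 J/K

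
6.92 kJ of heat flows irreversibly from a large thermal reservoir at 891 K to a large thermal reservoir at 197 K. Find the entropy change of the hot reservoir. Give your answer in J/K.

ΔS_hot = -7.77 J/K

The hot reservoir loses heat Q, so ΔS_hot = −Q/T_H = −6920/891 = -7.77 J/K.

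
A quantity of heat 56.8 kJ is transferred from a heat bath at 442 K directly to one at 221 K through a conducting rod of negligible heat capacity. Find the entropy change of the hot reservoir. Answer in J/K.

The hot reservoir loses heat Q, so ΔS_hot = −Q/T_H = −56800/442 = -129 J/K.

ΔS_hot = -129 J/K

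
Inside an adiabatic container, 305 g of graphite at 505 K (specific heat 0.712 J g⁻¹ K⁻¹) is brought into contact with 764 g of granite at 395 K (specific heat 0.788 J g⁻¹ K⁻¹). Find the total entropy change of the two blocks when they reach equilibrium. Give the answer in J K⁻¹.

ΔS_total = 5 J/K

Energy balance: T_f = (m₁c₁T₁ + m₂c₂T₂)/(m₁c₁ + m₂c₂) = 424.16 K.
ΔS₁ = m₁c₁ ln(T_f/T₁) = 217.16 × ln(424.16/505) = -37.88 J/K.
ΔS₂ = m₂c₂ ln(T_f/T₂) = 602.032 × ln(424.16/395) = 42.88 J/K.
ΔS_total = -37.88 + 42.88 = 5 J/K.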